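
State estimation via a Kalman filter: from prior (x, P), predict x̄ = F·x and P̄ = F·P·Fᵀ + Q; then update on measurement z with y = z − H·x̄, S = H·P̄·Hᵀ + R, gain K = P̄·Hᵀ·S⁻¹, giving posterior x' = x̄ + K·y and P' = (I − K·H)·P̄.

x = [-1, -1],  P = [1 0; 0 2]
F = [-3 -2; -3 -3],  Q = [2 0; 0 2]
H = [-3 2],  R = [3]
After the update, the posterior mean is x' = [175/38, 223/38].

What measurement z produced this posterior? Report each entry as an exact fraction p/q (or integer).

z = [-2]

x̄ = F·x = [5, 6]
P̄ = F·P·Fᵀ + Q = [19 21; 21 29]
S = H·P̄·Hᵀ + R = [38]
K = P̄·Hᵀ·S⁻¹ = [-15/38; -5/38]
x' − x̄ = [-15/38, -5/38] = K·y
y = (KᵀK)⁻¹·Kᵀ·(x' − x̄) = [1]
z = y + H·x̄ = [1] + [-3] = [-2]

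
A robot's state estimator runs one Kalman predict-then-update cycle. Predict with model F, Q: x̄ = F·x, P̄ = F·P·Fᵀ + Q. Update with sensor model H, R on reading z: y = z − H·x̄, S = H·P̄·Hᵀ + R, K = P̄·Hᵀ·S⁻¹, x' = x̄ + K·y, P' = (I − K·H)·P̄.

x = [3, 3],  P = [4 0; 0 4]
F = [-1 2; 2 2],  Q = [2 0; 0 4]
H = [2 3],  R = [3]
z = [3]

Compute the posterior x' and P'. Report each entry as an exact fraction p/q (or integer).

x̄ = F·x = [3, 12]
P̄ = F·P·Fᵀ + Q = [22 8; 8 36]
y = z − H·x̄ = [-39]
S = H·P̄·Hᵀ + R = [511]
K = P̄·Hᵀ·S⁻¹ = [68/511; 124/511]
x' = x̄ + K·y = [-1119/511, 1296/511]
P' = (I − K·H)·P̄ = [6618/511 -4344/511; -4344/511 3020/511]

x' = [-1119/511, 1296/511]
P' = [6618/511 -4344/511; -4344/511 3020/511]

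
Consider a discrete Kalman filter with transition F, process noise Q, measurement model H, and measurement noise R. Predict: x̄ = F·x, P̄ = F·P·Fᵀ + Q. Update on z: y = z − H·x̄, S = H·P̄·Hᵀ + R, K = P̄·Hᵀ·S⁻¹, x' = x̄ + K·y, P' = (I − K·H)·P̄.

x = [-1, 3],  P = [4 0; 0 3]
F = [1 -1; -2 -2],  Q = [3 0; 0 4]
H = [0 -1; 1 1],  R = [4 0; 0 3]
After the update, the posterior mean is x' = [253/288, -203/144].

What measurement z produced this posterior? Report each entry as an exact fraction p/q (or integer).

z = [3, 1]

x̄ = F·x = [-4, -4]
P̄ = F·P·Fᵀ + Q = [10 -2; -2 32]
S = H·P̄·Hᵀ + R = [36 -30; -30 41]
K = P̄·Hᵀ·S⁻¹ = [161/288 29/48; -103/144 5/24]
x' − x̄ = [1405/288, 373/144] = K·y
y = (KᵀK)⁻¹·Kᵀ·(x' − x̄) = [-1, 9]
z = y + H·x̄ = [-1, 9] + [4, -8] = [3, 1]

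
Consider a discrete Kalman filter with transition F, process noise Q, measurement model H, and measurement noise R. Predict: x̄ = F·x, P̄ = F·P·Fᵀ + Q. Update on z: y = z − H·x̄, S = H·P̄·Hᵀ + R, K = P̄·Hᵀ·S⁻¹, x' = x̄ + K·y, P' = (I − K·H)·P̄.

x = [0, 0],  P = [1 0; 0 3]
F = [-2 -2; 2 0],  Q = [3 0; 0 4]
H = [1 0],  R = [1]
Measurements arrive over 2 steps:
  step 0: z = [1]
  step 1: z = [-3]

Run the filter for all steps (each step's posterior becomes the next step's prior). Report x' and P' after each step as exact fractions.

step 0: x̄ = F·x = [0, 0]
step 0: P̄ = F·P·Fᵀ + Q = [19 -4; -4 8]
step 0: y = z − H·x̄ = [1]
step 0: S = H·P̄·Hᵀ + R = [20]
step 0: K = P̄·Hᵀ·S⁻¹ = [19/20; -1/5]
step 0: x' = x̄ + K·y = [19/20, -1/5]
step 0: P' = (I − K·H)·P̄ = [19/20 -1/5; -1/5 36/5]
step 1: x̄ = F·x = [-3/2, 19/10]
step 1: P̄ = F·P·Fᵀ + Q = [34 -3; -3 39/5]
step 1: y = z − H·x̄ = [-3/2]
step 1: S = H·P̄·Hᵀ + R = [35]
step 1: K = P̄·Hᵀ·S⁻¹ = [34/35; -3/35]
step 1: x' = x̄ + K·y = [-207/70, 71/35]
step 1: P' = (I − K·H)·P̄ = [34/35 -3/35; -3/35 264/35]

step 0: x' = [19/20, -1/5], P' = [19/20 -1/5; -1/5 36/5]
step 1: x' = [-207/70, 71/35], P' = [34/35 -3/35; -3/35 264/35]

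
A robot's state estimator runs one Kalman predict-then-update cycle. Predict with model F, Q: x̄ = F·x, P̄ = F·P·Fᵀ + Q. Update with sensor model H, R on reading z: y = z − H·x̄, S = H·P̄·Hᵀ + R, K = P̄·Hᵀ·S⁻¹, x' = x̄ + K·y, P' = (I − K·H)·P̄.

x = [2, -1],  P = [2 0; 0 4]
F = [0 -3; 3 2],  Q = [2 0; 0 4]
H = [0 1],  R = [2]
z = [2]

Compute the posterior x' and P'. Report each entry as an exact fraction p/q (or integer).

x̄ = F·x = [3, 4]
P̄ = F·P·Fᵀ + Q = [38 -24; -24 38]
y = z − H·x̄ = [-2]
S = H·P̄·Hᵀ + R = [40]
K = P̄·Hᵀ·S⁻¹ = [-3/5; 19/20]
x' = x̄ + K·y = [21/5, 21/10]
P' = (I − K·H)·P̄ = [118/5 -6/5; -6/5 19/10]

x' = [21/5, 21/10]
P' = [118/5 -6/5; -6/5 19/10]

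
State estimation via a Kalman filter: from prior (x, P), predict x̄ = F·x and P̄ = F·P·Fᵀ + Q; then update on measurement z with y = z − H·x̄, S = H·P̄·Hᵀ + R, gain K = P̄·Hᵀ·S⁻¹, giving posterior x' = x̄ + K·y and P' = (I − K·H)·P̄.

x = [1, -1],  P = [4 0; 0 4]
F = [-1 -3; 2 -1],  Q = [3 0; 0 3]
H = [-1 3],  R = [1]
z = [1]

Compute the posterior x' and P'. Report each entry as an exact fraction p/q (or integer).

x̄ = F·x = [2, 3]
P̄ = F·P·Fᵀ + Q = [43 4; 4 23]
y = z − H·x̄ = [-6]
S = H·P̄·Hᵀ + R = [227]
K = P̄·Hᵀ·S⁻¹ = [-31/227; 65/227]
x' = x̄ + K·y = [640/227, 291/227]
P' = (I − K·H)·P̄ = [8800/227 2923/227; 2923/227 996/227]

x' = [640/227, 291/227]
P' = [8800/227 2923/227; 2923/227 996/227]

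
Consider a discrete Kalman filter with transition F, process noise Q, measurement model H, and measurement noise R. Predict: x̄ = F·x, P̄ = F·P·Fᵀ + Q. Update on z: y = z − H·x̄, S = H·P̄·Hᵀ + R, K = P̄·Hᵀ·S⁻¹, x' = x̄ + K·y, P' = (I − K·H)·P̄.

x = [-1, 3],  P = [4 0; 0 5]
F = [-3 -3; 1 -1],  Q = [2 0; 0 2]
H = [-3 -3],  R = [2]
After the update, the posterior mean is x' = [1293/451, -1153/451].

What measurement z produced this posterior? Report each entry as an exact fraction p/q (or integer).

z = [-1]

x̄ = F·x = [-6, -4]
P̄ = F·P·Fᵀ + Q = [83 3; 3 11]
S = H·P̄·Hᵀ + R = [902]
K = P̄·Hᵀ·S⁻¹ = [-129/451; -21/451]
x' − x̄ = [3999/451, 651/451] = K·y
y = (KᵀK)⁻¹·Kᵀ·(x' − x̄) = [-31]
z = y + H·x̄ = [-31] + [30] = [-1]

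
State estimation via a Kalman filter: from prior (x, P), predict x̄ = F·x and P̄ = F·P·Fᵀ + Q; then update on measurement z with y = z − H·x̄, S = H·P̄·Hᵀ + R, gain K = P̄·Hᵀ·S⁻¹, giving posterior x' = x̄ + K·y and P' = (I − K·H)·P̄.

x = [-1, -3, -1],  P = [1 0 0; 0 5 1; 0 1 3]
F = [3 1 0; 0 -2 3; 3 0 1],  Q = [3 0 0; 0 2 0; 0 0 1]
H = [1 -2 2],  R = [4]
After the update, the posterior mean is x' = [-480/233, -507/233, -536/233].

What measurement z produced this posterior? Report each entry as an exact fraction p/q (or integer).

x̄ = F·x = [-6, 3, -4]
P̄ = F·P·Fᵀ + Q = [17 -7 10; -7 37 7; 10 7 13]
S = H·P̄·Hᵀ + R = [233]
K = P̄·Hᵀ·S⁻¹ = [51/233; -67/233; 22/233]
x' − x̄ = [918/233, -1206/233, 396/233] = K·y
y = (KᵀK)⁻¹·Kᵀ·(x' − x̄) = [18]
z = y + H·x̄ = [18] + [-20] = [-2]

z = [-2]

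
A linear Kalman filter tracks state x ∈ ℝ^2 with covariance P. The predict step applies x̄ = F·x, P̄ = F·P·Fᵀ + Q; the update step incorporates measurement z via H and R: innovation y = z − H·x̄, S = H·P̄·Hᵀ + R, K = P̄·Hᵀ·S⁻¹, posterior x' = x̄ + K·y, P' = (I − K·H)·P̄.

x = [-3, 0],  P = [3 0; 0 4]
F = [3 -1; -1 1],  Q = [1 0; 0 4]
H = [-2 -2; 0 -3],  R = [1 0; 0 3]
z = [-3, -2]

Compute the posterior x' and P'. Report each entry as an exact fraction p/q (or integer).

x' = [1573/2298, 1633/2298]
P' = [1313/2298 -745/2298; -745/2298 743/2298]

x̄ = F·x = [-9, 3]
P̄ = F·P·Fᵀ + Q = [32 -13; -13 11]
y = z − H·x̄ = [-15, 7]
S = H·P̄·Hᵀ + R = [69 -12; -12 102]
K = P̄·Hᵀ·S⁻¹ = [-568/1149 745/2298; 2/1149 -743/2298]
x' = x̄ + K·y = [1573/2298, 1633/2298]
P' = (I − K·H)·P̄ = [1313/2298 -745/2298; -745/2298 743/2298]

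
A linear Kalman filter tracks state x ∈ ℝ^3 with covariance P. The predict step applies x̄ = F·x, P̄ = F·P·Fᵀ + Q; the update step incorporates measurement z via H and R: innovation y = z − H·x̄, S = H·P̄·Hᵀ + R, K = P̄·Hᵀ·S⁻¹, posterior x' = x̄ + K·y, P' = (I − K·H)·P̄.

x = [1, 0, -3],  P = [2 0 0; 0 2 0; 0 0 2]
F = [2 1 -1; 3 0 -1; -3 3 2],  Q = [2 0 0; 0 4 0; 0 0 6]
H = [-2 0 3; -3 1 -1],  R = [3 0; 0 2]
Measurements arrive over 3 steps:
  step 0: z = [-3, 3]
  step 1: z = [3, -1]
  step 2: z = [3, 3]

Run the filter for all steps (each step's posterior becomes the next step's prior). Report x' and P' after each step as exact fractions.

step 0: x' = [-4260/9343, 794/9343, -12806/9343], P' = [8328/9343 23766/9343 4296/9343; 23766/9343 250868/28029 14306/9343; 4296/9343 14306/9343 5124/9343]
step 1: x' = [-100587/188679979, -85543048/566039937, 176955127/188679979], P' = [133064796/188679979 358048728/188679979 71213490/188679979; 358048728/188679979 3794601344/566039937 233392604/188679979; 71213490/188679979 233392604/188679979 97059384/188679979]
step 2: x' = [-580693676730/418452652693, -444564265132/418452652693, 38334991354/418452652693], P' = [2035319302164/2929168568851 5465281124502/2929168568851 1085953058496/2929168568851; 5465281124502/2929168568851 58052539372904/8787505706553 3563383842278/2929168568851; 1085953058496/2929168568851 3563383842278/2929168568851 1494142770012/2929168568851]

step 0: x̄ = F·x = [5, 6, -9]
step 0: P̄ = F·P·Fᵀ + Q = [14 14 -10; 14 24 -22; -10 -22 50]
step 0: y = z − H·x̄ = [34, 3]
step 0: S = H·P̄·Hᵀ + R = [629 -90; -90 102]
step 0: K = P̄·Hᵀ·S⁻¹ = [-1256/9343 -2757/9343; -1538/9343 -2972/28029; 2260/9343 -1853/9343]
step 0: x' = x̄ + K·y = [-4260/9343, 794/9343, -12806/9343]
step 0: P' = (I − K·H)·P̄ = [8328/9343 23766/9343 4296/9343; 23766/9343 250868/28029 14306/9343; 4296/9343 14306/9343 5124/9343]
step 1: x̄ = F·x = [5080/9343, 26/9343, -10450/9343]
step 1: P̄ = F·P·Fᵀ + Q = [570038/28029 90604/9343 277716/9343; 90604/9343 91672/9343 124440/9343; 277716/9343 124440/9343 596442/9343]
step 1: y = z − H·x̄ = [69539/9343, -4579/9343]
step 1: S = H·P̄·Hᵀ + R = [8470397/28029 -2401150/9343; -2401150/9343 3290706/9343]
step 1: K = P̄·Hᵀ·S⁻¹ = [-17496374/188679979 -56179575/188679979; -5306548/188679979 -64007510/566039937; 49583724/188679979 -38653625/188679979]
step 1: x' = x̄ + K·y = [-100587/188679979, -85543048/566039937, 176955127/188679979]
step 1: P' = (I − K·H)·P̄ = [133064796/188679979 358048728/188679979 71213490/188679979; 358048728/188679979 3794601344/566039937 233392604/188679979; 71213490/188679979 233392604/188679979 97059384/188679979]
step 2: x̄ = F·x = [-617011951/566039937, -177256888/188679979, 268668967/188679979]
step 2: P̄ = F·P·Fᵀ + Q = [8856304154/566039937 1380134290/188679979 4141341810/188679979; 1380134290/188679979 1622081524/188679979 1771480218/188679979; 4141341810/188679979 1771480218/188679979 9602976870/188679979]
step 2: y = z − H·x̄ = [-1953924794/566039937, 394953841/188679979]
step 2: S = H·P̄·Hᵀ + R = [147315406757/566039937 -37531542898/188679979; -37531542898/188679979 51195615498/188679979]
step 2: K = P̄·Hᵀ·S⁻¹ = [-270926476280/2929168568851 -863314920243/2929168568851; -80136907390/2929168568851 -912571137224/8787505706553; 770174064348/2929168568851 -594309051611/2929168568851]
step 2: x' = x̄ + K·y = [-580693676730/418452652693, -444564265132/418452652693, 38334991354/418452652693]
step 2: P' = (I − K·H)·P̄ = [2035319302164/2929168568851 5465281124502/2929168568851 1085953058496/2929168568851; 5465281124502/2929168568851 58052539372904/8787505706553 3563383842278/2929168568851; 1085953058496/2929168568851 3563383842278/2929168568851 1494142770012/2929168568851]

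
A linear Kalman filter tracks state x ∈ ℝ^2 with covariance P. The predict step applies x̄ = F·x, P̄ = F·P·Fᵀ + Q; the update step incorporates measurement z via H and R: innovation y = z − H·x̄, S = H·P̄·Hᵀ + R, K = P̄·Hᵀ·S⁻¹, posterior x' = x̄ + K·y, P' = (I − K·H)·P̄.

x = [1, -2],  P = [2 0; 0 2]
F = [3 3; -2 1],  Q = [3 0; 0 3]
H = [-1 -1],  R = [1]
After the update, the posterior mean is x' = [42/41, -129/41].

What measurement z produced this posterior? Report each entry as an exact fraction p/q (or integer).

z = [2]

x̄ = F·x = [-3, -4]
P̄ = F·P·Fᵀ + Q = [39 -6; -6 13]
S = H·P̄·Hᵀ + R = [41]
K = P̄·Hᵀ·S⁻¹ = [-33/41; -7/41]
x' − x̄ = [165/41, 35/41] = K·y
y = (KᵀK)⁻¹·Kᵀ·(x' − x̄) = [-5]
z = y + H·x̄ = [-5] + [7] = [2]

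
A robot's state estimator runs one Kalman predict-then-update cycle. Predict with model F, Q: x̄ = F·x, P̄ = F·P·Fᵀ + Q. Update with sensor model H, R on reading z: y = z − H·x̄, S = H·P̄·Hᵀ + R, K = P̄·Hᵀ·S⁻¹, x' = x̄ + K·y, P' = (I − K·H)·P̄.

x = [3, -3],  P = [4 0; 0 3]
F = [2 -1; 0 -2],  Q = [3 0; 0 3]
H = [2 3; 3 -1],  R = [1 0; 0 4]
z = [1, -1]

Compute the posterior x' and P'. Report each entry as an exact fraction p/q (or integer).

x' = [-4219/36935, 3258/7387]
P' = [10966/36935 -1230/7387; -1230/7387 1482/7387]

x̄ = F·x = [9, 6]
P̄ = F·P·Fᵀ + Q = [22 6; 6 15]
y = z − H·x̄ = [-35, -22]
S = H·P̄·Hᵀ + R = [296 129; 129 181]
K = P̄·Hᵀ·S⁻¹ = [3482/36935 9762/36935; 1986/7387 -1293/7387]
x' = x̄ + K·y = [-4219/36935, 3258/7387]
P' = (I − K·H)·P̄ = [10966/36935 -1230/7387; -1230/7387 1482/7387]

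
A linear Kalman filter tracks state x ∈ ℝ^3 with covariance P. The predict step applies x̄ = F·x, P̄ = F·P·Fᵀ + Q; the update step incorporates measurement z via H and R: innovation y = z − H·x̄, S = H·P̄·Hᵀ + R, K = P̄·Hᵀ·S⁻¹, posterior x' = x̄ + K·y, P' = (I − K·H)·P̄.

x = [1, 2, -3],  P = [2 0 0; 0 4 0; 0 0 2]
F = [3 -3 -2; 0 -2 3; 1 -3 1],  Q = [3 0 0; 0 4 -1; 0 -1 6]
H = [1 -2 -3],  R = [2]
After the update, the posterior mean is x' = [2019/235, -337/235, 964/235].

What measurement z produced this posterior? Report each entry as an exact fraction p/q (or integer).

z = [-1]

x̄ = F·x = [3, -13, -8]
P̄ = F·P·Fᵀ + Q = [65 12 38; 12 38 29; 38 29 46]
S = H·P̄·Hᵀ + R = [705]
K = P̄·Hᵀ·S⁻¹ = [-73/705; -151/705; -158/705]
x' − x̄ = [1314/235, 2718/235, 2844/235] = K·y
y = (KᵀK)⁻¹·Kᵀ·(x' − x̄) = [-54]
z = y + H·x̄ = [-54] + [53] = [-1]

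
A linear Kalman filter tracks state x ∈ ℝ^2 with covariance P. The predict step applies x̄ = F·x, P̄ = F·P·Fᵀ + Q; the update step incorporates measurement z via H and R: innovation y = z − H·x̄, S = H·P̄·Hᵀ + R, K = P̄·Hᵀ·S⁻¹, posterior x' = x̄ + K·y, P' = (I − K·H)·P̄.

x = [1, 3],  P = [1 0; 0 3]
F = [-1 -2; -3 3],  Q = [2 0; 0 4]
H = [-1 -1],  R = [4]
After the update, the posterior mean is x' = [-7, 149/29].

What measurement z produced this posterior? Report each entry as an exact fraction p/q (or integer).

x̄ = F·x = [-7, 6]
P̄ = F·P·Fᵀ + Q = [15 -15; -15 40]
S = H·P̄·Hᵀ + R = [29]
K = P̄·Hᵀ·S⁻¹ = [0; -25/29]
x' − x̄ = [0, -25/29] = K·y
y = (KᵀK)⁻¹·Kᵀ·(x' − x̄) = [1]
z = y + H·x̄ = [1] + [1] = [2]

z = [2]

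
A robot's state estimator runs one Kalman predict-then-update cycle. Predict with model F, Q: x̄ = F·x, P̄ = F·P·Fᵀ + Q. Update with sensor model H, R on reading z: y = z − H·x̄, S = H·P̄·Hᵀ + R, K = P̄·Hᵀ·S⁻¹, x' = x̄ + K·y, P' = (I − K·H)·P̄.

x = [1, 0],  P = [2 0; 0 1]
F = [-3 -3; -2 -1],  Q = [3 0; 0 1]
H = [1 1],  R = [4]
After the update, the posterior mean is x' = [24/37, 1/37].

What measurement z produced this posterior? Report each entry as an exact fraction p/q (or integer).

z = [1]

x̄ = F·x = [-3, -2]
P̄ = F·P·Fᵀ + Q = [30 15; 15 10]
S = H·P̄·Hᵀ + R = [74]
K = P̄·Hᵀ·S⁻¹ = [45/74; 25/74]
x' − x̄ = [135/37, 75/37] = K·y
y = (KᵀK)⁻¹·Kᵀ·(x' − x̄) = [6]
z = y + H·x̄ = [6] + [-5] = [1]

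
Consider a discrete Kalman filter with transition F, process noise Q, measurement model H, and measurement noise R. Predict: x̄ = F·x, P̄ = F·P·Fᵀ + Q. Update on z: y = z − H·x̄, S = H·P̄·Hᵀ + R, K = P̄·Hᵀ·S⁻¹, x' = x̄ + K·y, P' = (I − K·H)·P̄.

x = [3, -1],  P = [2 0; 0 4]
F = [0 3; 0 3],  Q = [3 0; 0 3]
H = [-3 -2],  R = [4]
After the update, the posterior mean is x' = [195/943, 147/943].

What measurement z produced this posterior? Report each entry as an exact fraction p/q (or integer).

x̄ = F·x = [-3, -3]
P̄ = F·P·Fᵀ + Q = [39 36; 36 39]
S = H·P̄·Hᵀ + R = [943]
K = P̄·Hᵀ·S⁻¹ = [-189/943; -186/943]
x' − x̄ = [3024/943, 2976/943] = K·y
y = (KᵀK)⁻¹·Kᵀ·(x' − x̄) = [-16]
z = y + H·x̄ = [-16] + [15] = [-1]

z = [-1]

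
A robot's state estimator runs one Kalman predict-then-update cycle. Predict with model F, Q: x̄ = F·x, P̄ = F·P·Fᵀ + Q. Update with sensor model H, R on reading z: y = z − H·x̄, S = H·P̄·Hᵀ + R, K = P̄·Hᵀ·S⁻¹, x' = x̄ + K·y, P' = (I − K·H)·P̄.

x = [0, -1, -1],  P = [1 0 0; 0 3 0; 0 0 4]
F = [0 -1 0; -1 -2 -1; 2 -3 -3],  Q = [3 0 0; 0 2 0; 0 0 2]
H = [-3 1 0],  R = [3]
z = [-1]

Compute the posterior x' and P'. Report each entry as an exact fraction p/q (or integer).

x' = [13/10, 119/40, 239/40]
P' = [12/5 63/10 93/10; 63/10 759/40 1119/40; 93/10 1119/40 2759/40]

x̄ = F·x = [1, 3, 6]
P̄ = F·P·Fᵀ + Q = [6 6 9; 6 19 28; 9 28 69]
y = z − H·x̄ = [-1]
S = H·P̄·Hᵀ + R = [40]
K = P̄·Hᵀ·S⁻¹ = [-3/10; 1/40; 1/40]
x' = x̄ + K·y = [13/10, 119/40, 239/40]
P' = (I − K·H)·P̄ = [12/5 63/10 93/10; 63/10 759/40 1119/40; 93/10 1119/40 2759/40]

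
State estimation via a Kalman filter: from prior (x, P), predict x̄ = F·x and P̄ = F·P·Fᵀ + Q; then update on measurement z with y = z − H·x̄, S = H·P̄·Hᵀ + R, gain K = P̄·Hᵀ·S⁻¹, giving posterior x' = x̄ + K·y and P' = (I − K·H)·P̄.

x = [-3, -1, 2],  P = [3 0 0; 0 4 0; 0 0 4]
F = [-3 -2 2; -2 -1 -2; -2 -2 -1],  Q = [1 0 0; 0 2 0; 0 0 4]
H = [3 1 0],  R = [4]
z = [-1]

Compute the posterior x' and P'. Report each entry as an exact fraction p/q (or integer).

x' = [130/319, -611/319, -683/319]
P' = [1090/319 -2890/319 -1776/319; -2890/319 8798/319 5540/319; -1776/319 5540/319 5866/319]

x̄ = F·x = [15, 3, 6]
P̄ = F·P·Fᵀ + Q = [60 10 26; 10 34 28; 26 28 36]
y = z − H·x̄ = [-49]
S = H·P̄·Hᵀ + R = [638]
K = P̄·Hᵀ·S⁻¹ = [95/319; 32/319; 53/319]
x' = x̄ + K·y = [130/319, -611/319, -683/319]
P' = (I − K·H)·P̄ = [1090/319 -2890/319 -1776/319; -2890/319 8798/319 5540/319; -1776/319 5540/319 5866/319]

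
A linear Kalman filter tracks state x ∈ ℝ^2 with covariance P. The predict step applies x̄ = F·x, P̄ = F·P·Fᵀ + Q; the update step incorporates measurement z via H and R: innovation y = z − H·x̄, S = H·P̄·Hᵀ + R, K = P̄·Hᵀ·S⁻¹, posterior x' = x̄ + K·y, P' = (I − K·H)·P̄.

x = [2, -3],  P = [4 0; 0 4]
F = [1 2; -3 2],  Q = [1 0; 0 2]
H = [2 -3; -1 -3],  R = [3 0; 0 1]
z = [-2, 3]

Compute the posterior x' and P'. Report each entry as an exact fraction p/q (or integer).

x̄ = F·x = [-4, -12]
P̄ = F·P·Fᵀ + Q = [21 4; 4 54]
y = z − H·x̄ = [-30, -37]
S = H·P̄·Hᵀ + R = [525 432; 432 532]
K = P̄·Hᵀ·S⁻¹ = [2518/7723 -10095/30892; -2554/23169 -3437/15446]
x' = x̄ + K·y = [-52213/30892, -7103/15446]
P' = (I − K·H)·P̄ = [13437/30892 -557/15446; -557/15446 1997/23169]

x' = [-52213/30892, -7103/15446]
P' = [13437/30892 -557/15446; -557/15446 1997/23169]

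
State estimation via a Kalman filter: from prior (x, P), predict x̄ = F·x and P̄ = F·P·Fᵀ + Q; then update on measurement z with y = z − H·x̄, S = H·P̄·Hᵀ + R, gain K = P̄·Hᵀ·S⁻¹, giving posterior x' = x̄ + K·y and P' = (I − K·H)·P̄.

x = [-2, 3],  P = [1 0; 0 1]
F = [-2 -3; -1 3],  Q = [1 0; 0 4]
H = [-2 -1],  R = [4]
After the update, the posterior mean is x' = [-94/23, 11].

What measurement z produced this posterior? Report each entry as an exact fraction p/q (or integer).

x̄ = F·x = [-5, 11]
P̄ = F·P·Fᵀ + Q = [14 -7; -7 14]
S = H·P̄·Hᵀ + R = [46]
K = P̄·Hᵀ·S⁻¹ = [-21/46; 0]
x' − x̄ = [21/23, 0] = K·y
y = (KᵀK)⁻¹·Kᵀ·(x' − x̄) = [-2]
z = y + H·x̄ = [-2] + [-1] = [-3]

z = [-3]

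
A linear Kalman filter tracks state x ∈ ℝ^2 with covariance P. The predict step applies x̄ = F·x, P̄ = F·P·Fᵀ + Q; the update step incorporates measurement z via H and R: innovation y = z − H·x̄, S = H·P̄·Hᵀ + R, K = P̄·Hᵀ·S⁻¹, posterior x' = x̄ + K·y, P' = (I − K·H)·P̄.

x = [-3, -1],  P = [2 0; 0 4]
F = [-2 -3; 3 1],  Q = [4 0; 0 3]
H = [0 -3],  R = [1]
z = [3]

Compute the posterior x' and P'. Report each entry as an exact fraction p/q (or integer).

x' = [45/113, -235/226]
P' = [2832/113 -12/113; -12/113 25/226]

x̄ = F·x = [9, -10]
P̄ = F·P·Fᵀ + Q = [48 -24; -24 25]
y = z − H·x̄ = [-27]
S = H·P̄·Hᵀ + R = [226]
K = P̄·Hᵀ·S⁻¹ = [36/113; -75/226]
x' = x̄ + K·y = [45/113, -235/226]
P' = (I − K·H)·P̄ = [2832/113 -12/113; -12/113 25/226]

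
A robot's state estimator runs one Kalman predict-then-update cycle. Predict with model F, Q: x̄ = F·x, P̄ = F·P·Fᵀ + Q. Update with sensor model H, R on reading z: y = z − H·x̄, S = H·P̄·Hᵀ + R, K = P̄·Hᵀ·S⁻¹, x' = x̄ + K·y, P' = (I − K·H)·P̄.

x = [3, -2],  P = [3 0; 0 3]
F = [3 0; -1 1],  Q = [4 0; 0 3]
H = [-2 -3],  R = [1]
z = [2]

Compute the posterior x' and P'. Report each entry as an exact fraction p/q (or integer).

x' = [101/14, -535/98]
P' = [37/2 -171/14; -171/14 801/98]

x̄ = F·x = [9, -5]
P̄ = F·P·Fᵀ + Q = [31 -9; -9 9]
y = z − H·x̄ = [5]
S = H·P̄·Hᵀ + R = [98]
K = P̄·Hᵀ·S⁻¹ = [-5/14; -9/98]
x' = x̄ + K·y = [101/14, -535/98]
P' = (I − K·H)·P̄ = [37/2 -171/14; -171/14 801/98]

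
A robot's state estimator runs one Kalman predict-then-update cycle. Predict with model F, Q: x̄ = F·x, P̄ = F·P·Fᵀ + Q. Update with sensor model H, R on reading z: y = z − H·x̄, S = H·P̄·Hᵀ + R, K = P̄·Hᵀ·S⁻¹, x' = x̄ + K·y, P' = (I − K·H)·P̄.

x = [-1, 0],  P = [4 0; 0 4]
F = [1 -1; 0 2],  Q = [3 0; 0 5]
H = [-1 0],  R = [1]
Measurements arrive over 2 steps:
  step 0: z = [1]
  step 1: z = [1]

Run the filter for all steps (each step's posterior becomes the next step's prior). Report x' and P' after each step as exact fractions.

step 0: x' = [-1, 0], P' = [11/12 -2/3; -2/3 47/3]
step 1: x' = [-1, 0], P' = [251/263 -392/263; -392/263 4991/263]

step 0: x̄ = F·x = [-1, 0]
step 0: P̄ = F·P·Fᵀ + Q = [11 -8; -8 21]
step 0: y = z − H·x̄ = [0]
step 0: S = H·P̄·Hᵀ + R = [12]
step 0: K = P̄·Hᵀ·S⁻¹ = [-11/12; 2/3]
step 0: x' = x̄ + K·y = [-1, 0]
step 0: P' = (I − K·H)·P̄ = [11/12 -2/3; -2/3 47/3]
step 1: x̄ = F·x = [-1, 0]
step 1: P̄ = F·P·Fᵀ + Q = [251/12 -98/3; -98/3 203/3]
step 1: y = z − H·x̄ = [0]
step 1: S = H·P̄·Hᵀ + R = [263/12]
step 1: K = P̄·Hᵀ·S⁻¹ = [-251/263; 392/263]
step 1: x' = x̄ + K·y = [-1, 0]
step 1: P' = (I − K·H)·P̄ = [251/263 -392/263; -392/263 4991/263]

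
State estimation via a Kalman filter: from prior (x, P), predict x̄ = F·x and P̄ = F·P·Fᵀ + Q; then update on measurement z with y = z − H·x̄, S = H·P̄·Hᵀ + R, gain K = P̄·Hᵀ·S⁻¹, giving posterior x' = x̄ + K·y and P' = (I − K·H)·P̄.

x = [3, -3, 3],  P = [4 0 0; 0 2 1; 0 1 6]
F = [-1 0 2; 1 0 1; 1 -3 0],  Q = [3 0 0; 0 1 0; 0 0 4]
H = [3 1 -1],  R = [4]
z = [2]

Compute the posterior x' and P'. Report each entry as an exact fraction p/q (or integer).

x̄ = F·x = [3, 6, 12]
P̄ = F·P·Fᵀ + Q = [31 8 -10; 8 11 1; -10 1 26]
y = z − H·x̄ = [-1]
S = H·P̄·Hᵀ + R = [426]
K = P̄·Hᵀ·S⁻¹ = [37/142; 17/213; -55/426]
x' = x̄ + K·y = [389/142, 1261/213, 5167/426]
P' = (I − K·H)·P̄ = [295/142 -61/71 615/142; -61/71 1765/213 1148/213; 615/142 1148/213 8051/426]

x' = [389/142, 1261/213, 5167/426]
P' = [295/142 -61/71 615/142; -61/71 1765/213 1148/213; 615/142 1148/213 8051/426]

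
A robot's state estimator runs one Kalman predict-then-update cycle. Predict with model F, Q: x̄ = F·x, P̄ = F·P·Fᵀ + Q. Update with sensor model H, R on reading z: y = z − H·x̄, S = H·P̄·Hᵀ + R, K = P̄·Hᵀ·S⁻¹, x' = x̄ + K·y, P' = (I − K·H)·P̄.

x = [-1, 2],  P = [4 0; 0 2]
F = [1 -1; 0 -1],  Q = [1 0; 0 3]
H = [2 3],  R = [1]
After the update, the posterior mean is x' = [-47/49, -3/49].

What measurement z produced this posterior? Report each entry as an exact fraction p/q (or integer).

z = [-2]

x̄ = F·x = [-3, -2]
P̄ = F·P·Fᵀ + Q = [7 2; 2 5]
S = H·P̄·Hᵀ + R = [98]
K = P̄·Hᵀ·S⁻¹ = [10/49; 19/98]
x' − x̄ = [100/49, 95/49] = K·y
y = (KᵀK)⁻¹·Kᵀ·(x' − x̄) = [10]
z = y + H·x̄ = [10] + [-12] = [-2]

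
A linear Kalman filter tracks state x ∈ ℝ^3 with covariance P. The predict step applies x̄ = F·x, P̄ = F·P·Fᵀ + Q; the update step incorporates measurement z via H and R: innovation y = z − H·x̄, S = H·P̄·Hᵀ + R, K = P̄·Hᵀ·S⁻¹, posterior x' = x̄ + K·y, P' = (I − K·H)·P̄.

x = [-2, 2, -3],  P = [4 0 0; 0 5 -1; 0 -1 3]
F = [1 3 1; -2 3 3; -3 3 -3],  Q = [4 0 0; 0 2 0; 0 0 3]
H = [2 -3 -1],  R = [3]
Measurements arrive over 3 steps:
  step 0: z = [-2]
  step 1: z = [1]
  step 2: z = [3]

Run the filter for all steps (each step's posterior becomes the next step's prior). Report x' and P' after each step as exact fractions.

step 0: x̄ = F·x = [1, 1, 21]
step 0: P̄ = F·P·Fᵀ + Q = [50 34 30; 34 72 42; 30 42 129]
step 0: y = z − H·x̄ = [20]
step 0: S = H·P̄·Hᵀ + R = [704]
step 0: K = P̄·Hᵀ·S⁻¹ = [-1/22; -95/352; -195/704]
step 0: x' = x̄ + K·y = [1/11, -387/88, 2721/176]
step 0: P' = (I − K·H)·P̄ = [534/11 279/11 465/22; 279/11 3647/176 -3741/352; 465/22 -3741/352 52791/704]
step 1: x̄ = F·x = [415/176, 5809/176, -10533/176]
step 1: P̄ = F·P·Fᵀ + Q = [313079/704 92841/704 -281133/704; 92841/704 217015/704 -451251/704; -281133/704 -451251/704 997215/704]
step 1: y = z − H·x̄ = [390/11]
step 1: S = H·P̄·Hᵀ + R = [23558/11]
step 1: K = P̄·Hᵀ·S⁻¹ = [19649/47116; -441/47116; -6429/47116]
step 1: x' = x̄ + K·y = [3230975/188464, 6157841/188464, -12190677/188464]
step 1: P' = (I − K·H)·P̄ = [54462903/753856 105717801/753856 -209170749/753856; 105717801/753856 232242167/753856 -485269731/753856; -209170749/753856 -485269731/753856 1037776287/753856]
step 2: x̄ = F·x = [9513821/188464, -12280229/94232, 45352629/188464]
step 2: P̄ = F·P·Fᵀ + Q = [489781039/753856 -627489183/376928 2345798007/753856; -627489183/376928 1039026407/188464 -3940642215/376928; 2345798007/753856 -3940642215/376928 14989455039/753856]
step 2: y = z − H·x̄ = [-46790995/188464]
step 2: S = H·P̄·Hᵀ + R = [12744633199/753856]
step 2: K = P̄·Hᵀ·S⁻¹ = [2398699169/12744633199; -7096989186/12744633199; 13345994265/12744633199]
step 2: x' = x̄ + K·y = [47821536966/12744633199, 101139512627/12744633199, -246570855486/12744633199]
step 2: P' = (I − K·H)·P̄ = [1295531206275/25489266398 2730768516825/25489266398 -5615635332939/25489266398; 2730768516825/25489266398 6899955054967/25489266398 -15195746196135/25489266398; -5615635332939/25489266398 -15195746196135/25489266398 34275891956937/25489266398]

step 0: x' = [1/11, -387/88, 2721/176], P' = [534/11 279/11 465/22; 279/11 3647/176 -3741/352; 465/22 -3741/352 52791/704]
step 1: x' = [3230975/188464, 6157841/188464, -12190677/188464], P' = [54462903/753856 105717801/753856 -209170749/753856; 105717801/753856 232242167/753856 -485269731/753856; -209170749/753856 -485269731/753856 1037776287/753856]
step 2: x' = [47821536966/12744633199, 101139512627/12744633199, -246570855486/12744633199], P' = [1295531206275/25489266398 2730768516825/25489266398 -5615635332939/25489266398; 2730768516825/25489266398 6899955054967/25489266398 -15195746196135/25489266398; -5615635332939/25489266398 -15195746196135/25489266398 34275891956937/25489266398]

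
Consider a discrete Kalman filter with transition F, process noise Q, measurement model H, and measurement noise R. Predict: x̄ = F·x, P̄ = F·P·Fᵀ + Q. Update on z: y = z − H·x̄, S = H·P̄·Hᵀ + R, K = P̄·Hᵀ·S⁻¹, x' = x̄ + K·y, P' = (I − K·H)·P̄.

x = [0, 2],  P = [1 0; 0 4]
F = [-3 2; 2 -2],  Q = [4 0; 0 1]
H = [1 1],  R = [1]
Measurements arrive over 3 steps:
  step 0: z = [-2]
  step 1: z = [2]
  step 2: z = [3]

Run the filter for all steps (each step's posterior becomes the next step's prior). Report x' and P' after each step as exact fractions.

step 0: x̄ = F·x = [4, -4]
step 0: P̄ = F·P·Fᵀ + Q = [29 -22; -22 21]
step 0: y = z − H·x̄ = [-2]
step 0: S = H·P̄·Hᵀ + R = [7]
step 0: K = P̄·Hᵀ·S⁻¹ = [1; -1/7]
step 0: x' = x̄ + K·y = [2, -26/7]
step 0: P' = (I − K·H)·P̄ = [22 -21; -21 146/7]
step 1: x̄ = F·x = [-94/7, 80/7]
step 1: P̄ = F·P·Fᵀ + Q = [3762/7 -2978/7; -2978/7 2383/7]
step 1: y = z − H·x̄ = [4]
step 1: S = H·P̄·Hᵀ + R = [28]
step 1: K = P̄·Hᵀ·S⁻¹ = [4; -85/28]
step 1: x' = x̄ + K·y = [18/7, -5/7]
step 1: P' = (I − K·H)·P̄ = [626/7 -598/7; -598/7 2307/28]
step 2: x̄ = F·x = [-64/7, 46/7]
step 2: P̄ = F·P·Fᵀ + Q = [15145/7 -12043/7; -12043/7 9602/7]
step 2: y = z − H·x̄ = [39/7]
step 2: S = H·P̄·Hᵀ + R = [668/7]
step 2: K = P̄·Hᵀ·S⁻¹ = [1551/334; -2441/668]
step 2: x' = x̄ + K·y = [39113/2338, -64471/4676]
step 2: P' = (I − K·H)·P̄ = [123614/1169 -236371/2338; -236371/2338 455655/4676]

step 0: x' = [2, -26/7], P' = [22 -21; -21 146/7]
step 1: x' = [18/7, -5/7], P' = [626/7 -598/7; -598/7 2307/28]
step 2: x' = [39113/2338, -64471/4676], P' = [123614/1169 -236371/2338; -236371/2338 455655/4676]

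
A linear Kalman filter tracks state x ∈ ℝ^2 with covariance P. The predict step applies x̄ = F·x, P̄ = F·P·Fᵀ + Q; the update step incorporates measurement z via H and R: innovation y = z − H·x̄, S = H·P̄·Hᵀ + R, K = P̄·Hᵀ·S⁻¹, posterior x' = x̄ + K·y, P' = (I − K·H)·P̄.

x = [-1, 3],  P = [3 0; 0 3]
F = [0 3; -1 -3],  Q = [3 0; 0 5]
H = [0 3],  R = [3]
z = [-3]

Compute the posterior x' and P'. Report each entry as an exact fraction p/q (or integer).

x̄ = F·x = [9, -8]
P̄ = F·P·Fᵀ + Q = [30 -27; -27 35]
y = z − H·x̄ = [21]
S = H·P̄·Hᵀ + R = [318]
K = P̄·Hᵀ·S⁻¹ = [-27/106; 35/106]
x' = x̄ + K·y = [387/106, -113/106]
P' = (I − K·H)·P̄ = [993/106 -27/106; -27/106 35/106]

x' = [387/106, -113/106]
P' = [993/106 -27/106; -27/106 35/106]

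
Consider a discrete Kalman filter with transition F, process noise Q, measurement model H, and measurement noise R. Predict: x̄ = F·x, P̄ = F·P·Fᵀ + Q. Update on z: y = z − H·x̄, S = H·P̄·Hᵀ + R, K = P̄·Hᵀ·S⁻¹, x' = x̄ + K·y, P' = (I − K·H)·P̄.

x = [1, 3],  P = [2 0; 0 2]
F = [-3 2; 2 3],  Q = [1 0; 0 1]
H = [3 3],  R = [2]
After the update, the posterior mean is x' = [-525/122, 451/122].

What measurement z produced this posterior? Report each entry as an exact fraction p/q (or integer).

x̄ = F·x = [3, 11]
P̄ = F·P·Fᵀ + Q = [27 0; 0 27]
S = H·P̄·Hᵀ + R = [488]
K = P̄·Hᵀ·S⁻¹ = [81/488; 81/488]
x' − x̄ = [-891/122, -891/122] = K·y
y = (KᵀK)⁻¹·Kᵀ·(x' − x̄) = [-44]
z = y + H·x̄ = [-44] + [42] = [-2]

z = [-2]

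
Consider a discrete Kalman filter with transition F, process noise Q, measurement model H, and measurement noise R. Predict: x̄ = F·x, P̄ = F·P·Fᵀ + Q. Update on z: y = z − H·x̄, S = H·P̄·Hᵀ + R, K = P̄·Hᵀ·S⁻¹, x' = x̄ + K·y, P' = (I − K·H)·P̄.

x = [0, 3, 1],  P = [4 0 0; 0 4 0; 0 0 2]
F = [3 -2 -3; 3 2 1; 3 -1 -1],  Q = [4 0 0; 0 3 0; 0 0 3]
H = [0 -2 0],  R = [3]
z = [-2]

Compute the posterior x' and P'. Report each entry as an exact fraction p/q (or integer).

x̄ = F·x = [-9, 7, -4]
P̄ = F·P·Fᵀ + Q = [74 14 50; 14 57 26; 50 26 45]
y = z − H·x̄ = [12]
S = H·P̄·Hᵀ + R = [231]
K = P̄·Hᵀ·S⁻¹ = [-4/33; -38/77; -52/231]
x' = x̄ + K·y = [-115/11, 83/77, -516/77]
P' = (I − K·H)·P̄ = [2330/33 2/11 1442/33; 2/11 57/77 26/77; 1442/33 26/77 7691/231]

x' = [-115/11, 83/77, -516/77]
P' = [2330/33 2/11 1442/33; 2/11 57/77 26/77; 1442/33 26/77 7691/231]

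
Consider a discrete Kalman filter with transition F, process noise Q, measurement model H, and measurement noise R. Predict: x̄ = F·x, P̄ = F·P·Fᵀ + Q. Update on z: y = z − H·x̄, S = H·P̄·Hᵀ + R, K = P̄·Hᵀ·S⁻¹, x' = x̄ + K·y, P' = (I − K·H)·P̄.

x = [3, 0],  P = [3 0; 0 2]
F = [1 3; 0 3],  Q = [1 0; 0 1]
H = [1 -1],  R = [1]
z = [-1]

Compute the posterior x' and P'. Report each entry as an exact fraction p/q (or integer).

x' = [1/3, 2/3]
P' = [58/3 56/3; 56/3 113/6]

x̄ = F·x = [3, 0]
P̄ = F·P·Fᵀ + Q = [22 18; 18 19]
y = z − H·x̄ = [-4]
S = H·P̄·Hᵀ + R = [6]
K = P̄·Hᵀ·S⁻¹ = [2/3; -1/6]
x' = x̄ + K·y = [1/3, 2/3]
P' = (I − K·H)·P̄ = [58/3 56/3; 56/3 113/6]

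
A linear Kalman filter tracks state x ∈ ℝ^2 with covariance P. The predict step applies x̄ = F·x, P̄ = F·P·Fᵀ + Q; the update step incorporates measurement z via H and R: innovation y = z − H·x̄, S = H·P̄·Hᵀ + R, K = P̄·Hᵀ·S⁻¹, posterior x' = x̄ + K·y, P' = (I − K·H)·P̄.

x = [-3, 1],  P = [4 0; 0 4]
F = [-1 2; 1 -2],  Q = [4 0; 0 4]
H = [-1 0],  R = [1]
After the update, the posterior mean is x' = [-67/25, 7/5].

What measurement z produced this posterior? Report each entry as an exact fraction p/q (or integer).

x̄ = F·x = [5, -5]
P̄ = F·P·Fᵀ + Q = [24 -20; -20 24]
S = H·P̄·Hᵀ + R = [25]
K = P̄·Hᵀ·S⁻¹ = [-24/25; 4/5]
x' − x̄ = [-192/25, 32/5] = K·y
y = (KᵀK)⁻¹·Kᵀ·(x' − x̄) = [8]
z = y + H·x̄ = [8] + [-5] = [3]

z = [3]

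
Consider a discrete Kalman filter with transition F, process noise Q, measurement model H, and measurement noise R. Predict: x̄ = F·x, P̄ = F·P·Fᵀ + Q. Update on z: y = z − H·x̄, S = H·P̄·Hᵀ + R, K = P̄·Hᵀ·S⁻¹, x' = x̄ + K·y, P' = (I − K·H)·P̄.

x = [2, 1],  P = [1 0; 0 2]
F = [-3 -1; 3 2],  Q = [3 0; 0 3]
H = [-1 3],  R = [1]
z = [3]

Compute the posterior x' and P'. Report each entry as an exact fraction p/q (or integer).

x' = [-61/39, 20/39]
P' = [1013/273 320/273; 320/273 131/273]

x̄ = F·x = [-7, 8]
P̄ = F·P·Fᵀ + Q = [14 -13; -13 20]
y = z − H·x̄ = [-28]
S = H·P̄·Hᵀ + R = [273]
K = P̄·Hᵀ·S⁻¹ = [-53/273; 73/273]
x' = x̄ + K·y = [-61/39, 20/39]
P' = (I − K·H)·P̄ = [1013/273 320/273; 320/273 131/273]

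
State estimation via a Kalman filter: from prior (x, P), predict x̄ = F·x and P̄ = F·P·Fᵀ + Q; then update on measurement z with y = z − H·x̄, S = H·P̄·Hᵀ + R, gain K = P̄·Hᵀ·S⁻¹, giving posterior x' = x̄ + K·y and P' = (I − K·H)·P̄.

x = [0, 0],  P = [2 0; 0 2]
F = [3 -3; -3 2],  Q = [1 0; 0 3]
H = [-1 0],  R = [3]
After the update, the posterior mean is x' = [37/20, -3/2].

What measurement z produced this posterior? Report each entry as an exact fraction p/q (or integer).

z = [-2]

x̄ = F·x = [0, 0]
P̄ = F·P·Fᵀ + Q = [37 -30; -30 29]
S = H·P̄·Hᵀ + R = [40]
K = P̄·Hᵀ·S⁻¹ = [-37/40; 3/4]
x' − x̄ = [37/20, -3/2] = K·y
y = (KᵀK)⁻¹·Kᵀ·(x' − x̄) = [-2]
z = y + H·x̄ = [-2] + [0] = [-2]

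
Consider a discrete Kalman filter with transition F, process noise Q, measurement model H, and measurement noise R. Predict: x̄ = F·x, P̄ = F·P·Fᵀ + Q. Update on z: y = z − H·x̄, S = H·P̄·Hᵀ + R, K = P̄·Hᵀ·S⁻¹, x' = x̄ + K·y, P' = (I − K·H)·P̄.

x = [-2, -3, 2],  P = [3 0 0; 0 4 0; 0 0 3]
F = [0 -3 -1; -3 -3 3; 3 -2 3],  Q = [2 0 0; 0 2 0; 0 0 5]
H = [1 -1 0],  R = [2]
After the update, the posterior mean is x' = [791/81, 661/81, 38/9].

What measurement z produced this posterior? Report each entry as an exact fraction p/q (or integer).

x̄ = F·x = [7, 21, 6]
P̄ = F·P·Fᵀ + Q = [41 27 15; 27 92 24; 15 24 75]
S = H·P̄·Hᵀ + R = [81]
K = P̄·Hᵀ·S⁻¹ = [14/81; -65/81; -1/9]
x' − x̄ = [224/81, -1040/81, -16/9] = K·y
y = (KᵀK)⁻¹·Kᵀ·(x' − x̄) = [16]
z = y + H·x̄ = [16] + [-14] = [2]

z = [2]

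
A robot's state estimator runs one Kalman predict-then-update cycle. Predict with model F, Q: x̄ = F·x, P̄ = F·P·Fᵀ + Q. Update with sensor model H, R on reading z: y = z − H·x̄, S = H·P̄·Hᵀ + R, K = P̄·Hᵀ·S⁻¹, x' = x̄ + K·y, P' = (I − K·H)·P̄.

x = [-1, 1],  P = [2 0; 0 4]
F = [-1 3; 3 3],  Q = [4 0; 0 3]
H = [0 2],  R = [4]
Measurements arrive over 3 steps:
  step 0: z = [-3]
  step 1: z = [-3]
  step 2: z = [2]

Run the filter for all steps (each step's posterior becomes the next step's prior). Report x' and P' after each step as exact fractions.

step 0: x' = [187/58, -171/116], P' = [768/29 15/29; 15/29 57/58]
step 1: x' = [-178211/30218, -768/521], P' = [283048/15109 -135/521; -135/521 519/521]
step 2: x' = [-13096529/2672857, 4647231/5345714], P' = [52915784/2672857 -737175/2672857; -737175/2672857 2657748/2672857]

step 0: x̄ = F·x = [4, 0]
step 0: P̄ = F·P·Fᵀ + Q = [42 30; 30 57]
step 0: y = z − H·x̄ = [-3]
step 0: S = H·P̄·Hᵀ + R = [232]
step 0: K = P̄·Hᵀ·S⁻¹ = [15/58; 57/116]
step 0: x' = x̄ + K·y = [187/58, -171/116]
step 0: P' = (I − K·H)·P̄ = [768/29 15/29; 15/29 57/58]
step 1: x̄ = F·x = [-887/116, 21/4]
step 1: P̄ = F·P·Fᵀ + Q = [2101/58 -135/2; -135/2 519/2]
step 1: y = z − H·x̄ = [-27/2]
step 1: S = H·P̄·Hᵀ + R = [1042]
step 1: K = P̄·Hᵀ·S⁻¹ = [-135/1042; 519/1042]
step 1: x' = x̄ + K·y = [-178211/30218, -768/521]
step 1: P' = (I − K·H)·P̄ = [283048/15109 -135/521; -135/521 519/521]
step 2: x̄ = F·x = [44579/30218, -668265/30218]
step 2: P̄ = F·P·Fᵀ + Q = [502433/15109 -737175/15109; -737175/15109 2657748/15109]
step 2: y = z − H·x̄ = [698483/15109]
step 2: S = H·P̄·Hᵀ + R = [10691428/15109]
step 2: K = P̄·Hᵀ·S⁻¹ = [-737175/5345714; 1328874/2672857]
step 2: x' = x̄ + K·y = [-13096529/2672857, 4647231/5345714]
step 2: P' = (I − K·H)·P̄ = [52915784/2672857 -737175/2672857; -737175/2672857 2657748/2672857]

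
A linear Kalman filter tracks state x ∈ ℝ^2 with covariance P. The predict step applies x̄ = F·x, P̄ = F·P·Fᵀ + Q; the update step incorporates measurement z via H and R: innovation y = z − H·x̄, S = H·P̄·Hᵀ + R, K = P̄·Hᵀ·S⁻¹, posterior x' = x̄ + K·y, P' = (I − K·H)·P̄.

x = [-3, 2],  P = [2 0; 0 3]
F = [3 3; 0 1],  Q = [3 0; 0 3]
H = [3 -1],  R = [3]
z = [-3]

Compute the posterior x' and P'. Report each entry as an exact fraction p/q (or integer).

x' = [-9/43, 314/129]
P' = [39/43 72/43; 72/43 209/43]

x̄ = F·x = [-3, 2]
P̄ = F·P·Fᵀ + Q = [48 9; 9 6]
y = z − H·x̄ = [8]
S = H·P̄·Hᵀ + R = [387]
K = P̄·Hᵀ·S⁻¹ = [15/43; 7/129]
x' = x̄ + K·y = [-9/43, 314/129]
P' = (I − K·H)·P̄ = [39/43 72/43; 72/43 209/43]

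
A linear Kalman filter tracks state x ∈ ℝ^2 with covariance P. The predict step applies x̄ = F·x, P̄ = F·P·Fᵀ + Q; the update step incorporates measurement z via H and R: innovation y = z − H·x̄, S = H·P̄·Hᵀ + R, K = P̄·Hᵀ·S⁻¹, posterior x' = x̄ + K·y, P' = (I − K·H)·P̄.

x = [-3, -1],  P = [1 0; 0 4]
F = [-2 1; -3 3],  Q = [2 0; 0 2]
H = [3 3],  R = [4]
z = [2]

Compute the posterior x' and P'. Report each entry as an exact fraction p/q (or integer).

x̄ = F·x = [5, 6]
P̄ = F·P·Fᵀ + Q = [10 18; 18 47]
y = z − H·x̄ = [-31]
S = H·P̄·Hᵀ + R = [841]
K = P̄·Hᵀ·S⁻¹ = [84/841; 195/841]
x' = x̄ + K·y = [1601/841, -999/841]
P' = (I − K·H)·P̄ = [1354/841 -1242/841; -1242/841 1502/841]

x' = [1601/841, -999/841]
P' = [1354/841 -1242/841; -1242/841 1502/841]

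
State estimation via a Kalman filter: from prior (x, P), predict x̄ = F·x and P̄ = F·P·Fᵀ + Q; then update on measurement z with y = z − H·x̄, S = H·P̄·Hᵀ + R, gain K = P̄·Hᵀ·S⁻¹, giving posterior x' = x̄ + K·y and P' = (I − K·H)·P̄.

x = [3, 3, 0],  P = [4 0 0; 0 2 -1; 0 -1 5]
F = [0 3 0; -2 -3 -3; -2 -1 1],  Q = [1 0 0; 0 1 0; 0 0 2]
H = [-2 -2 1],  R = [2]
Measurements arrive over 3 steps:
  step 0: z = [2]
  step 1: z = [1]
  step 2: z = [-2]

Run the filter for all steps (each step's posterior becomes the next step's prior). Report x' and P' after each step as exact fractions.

step 0: x̄ = F·x = [9, -15, -9]
step 0: P̄ = F·P·Fᵀ + Q = [19 -9 -9; -9 62 7; -9 7 27]
step 0: y = z − H·x̄ = [-1]
step 0: S = H·P̄·Hᵀ + R = [289]
step 0: K = P̄·Hᵀ·S⁻¹ = [-29/289; -99/289; 31/289]
step 0: x' = x̄ + K·y = [2630/289, -4236/289, -2632/289]
step 0: P' = (I − K·H)·P̄ = [4650/289 -5472/289 -1702/289; -5472/289 8117/289 5092/289; -1702/289 5092/289 6842/289]
step 1: x̄ = F·x = [-12708/289, 15344/289, -3656/289]
step 1: P̄ = F·P·Fᵀ + Q = [73342/289 -86049/289 23757/289; -86049/289 159088/289 -28159/289; 23757/289 -28159/289 8873/289]
step 1: y = z − H·x̄ = [9217/289]
step 1: S = H·P̄·Hᵀ + R = [268387/289]
step 1: K = P̄·Hᵀ·S⁻¹ = [49171/268387; -24891/38341; 17677/268387]
step 1: x' = x̄ + K·y = [-10233401/268387, 1241813/38341, -2831467/268387]
step 1: P' = (I − K·H)·P̄ = [59744817/268387 -7180932/38341 19054928/268387; -7180932/38341 6099169/38341 -2213308/38341; 19054928/268387 -2213308/38341 7158898/268387]
step 2: x̄ = F·x = [3725439/38341, 2883130/268387, 8942644/268387]
step 2: P̄ = F·P·Fᵀ + Q = [54930862/38341 8112843/38341 18148161/38341; 8112843/38341 34509424/268387 19672643/268387; 18148161/38341 19672643/268387 43069627/268387]
step 2: y = z − H·x̄ = [48442988/268387]
step 2: S = H·P̄·Hᵀ + R = [1587188361/268387]
step 2: K = P̄·Hᵀ·S⁻¹ = [-68688613/144289851; -54308669/529062787; -7586361/48096617]
step 2: x' = x̄ + K·y = [1621984717/144289851, -374465166/48096617, 233263640/48096617]
step 2: P' = (I − K·H)·P̄ = [13347815425/144289851 -3722181140/48096617 1408388928/48096617; -3722181140/48096617 35058916615/529062787 -1079888108/48096617; 1408388928/48096617 -1079888108/48096617 641828918/48096617]

step 0: x' = [2630/289, -4236/289, -2632/289], P' = [4650/289 -5472/289 -1702/289; -5472/289 8117/289 5092/289; -1702/289 5092/289 6842/289]
step 1: x' = [-10233401/268387, 1241813/38341, -2831467/268387], P' = [59744817/268387 -7180932/38341 19054928/268387; -7180932/38341 6099169/38341 -2213308/38341; 19054928/268387 -2213308/38341 7158898/268387]
step 2: x' = [1621984717/144289851, -374465166/48096617, 233263640/48096617], P' = [13347815425/144289851 -3722181140/48096617 1408388928/48096617; -3722181140/48096617 35058916615/529062787 -1079888108/48096617; 1408388928/48096617 -1079888108/48096617 641828918/48096617]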